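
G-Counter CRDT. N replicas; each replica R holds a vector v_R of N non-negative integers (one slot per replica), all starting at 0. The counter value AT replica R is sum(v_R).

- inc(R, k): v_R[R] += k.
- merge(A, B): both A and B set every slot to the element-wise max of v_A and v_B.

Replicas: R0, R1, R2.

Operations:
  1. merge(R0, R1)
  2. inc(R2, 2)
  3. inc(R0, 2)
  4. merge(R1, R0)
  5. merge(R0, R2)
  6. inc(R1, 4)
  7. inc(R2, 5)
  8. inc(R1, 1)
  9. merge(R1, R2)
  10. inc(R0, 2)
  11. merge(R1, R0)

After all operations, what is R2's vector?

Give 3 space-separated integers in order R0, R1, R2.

Op 1: merge R0<->R1 -> R0=(0,0,0) R1=(0,0,0)
Op 2: inc R2 by 2 -> R2=(0,0,2) value=2
Op 3: inc R0 by 2 -> R0=(2,0,0) value=2
Op 4: merge R1<->R0 -> R1=(2,0,0) R0=(2,0,0)
Op 5: merge R0<->R2 -> R0=(2,0,2) R2=(2,0,2)
Op 6: inc R1 by 4 -> R1=(2,4,0) value=6
Op 7: inc R2 by 5 -> R2=(2,0,7) value=9
Op 8: inc R1 by 1 -> R1=(2,5,0) value=7
Op 9: merge R1<->R2 -> R1=(2,5,7) R2=(2,5,7)
Op 10: inc R0 by 2 -> R0=(4,0,2) value=6
Op 11: merge R1<->R0 -> R1=(4,5,7) R0=(4,5,7)

Answer: 2 5 7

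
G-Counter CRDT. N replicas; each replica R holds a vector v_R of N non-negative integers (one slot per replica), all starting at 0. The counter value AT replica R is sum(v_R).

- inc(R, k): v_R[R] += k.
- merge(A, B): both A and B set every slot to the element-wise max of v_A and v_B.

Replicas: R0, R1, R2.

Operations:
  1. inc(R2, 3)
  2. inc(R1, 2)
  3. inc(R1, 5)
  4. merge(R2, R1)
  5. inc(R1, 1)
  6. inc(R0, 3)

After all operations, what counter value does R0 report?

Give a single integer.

Op 1: inc R2 by 3 -> R2=(0,0,3) value=3
Op 2: inc R1 by 2 -> R1=(0,2,0) value=2
Op 3: inc R1 by 5 -> R1=(0,7,0) value=7
Op 4: merge R2<->R1 -> R2=(0,7,3) R1=(0,7,3)
Op 5: inc R1 by 1 -> R1=(0,8,3) value=11
Op 6: inc R0 by 3 -> R0=(3,0,0) value=3

Answer: 3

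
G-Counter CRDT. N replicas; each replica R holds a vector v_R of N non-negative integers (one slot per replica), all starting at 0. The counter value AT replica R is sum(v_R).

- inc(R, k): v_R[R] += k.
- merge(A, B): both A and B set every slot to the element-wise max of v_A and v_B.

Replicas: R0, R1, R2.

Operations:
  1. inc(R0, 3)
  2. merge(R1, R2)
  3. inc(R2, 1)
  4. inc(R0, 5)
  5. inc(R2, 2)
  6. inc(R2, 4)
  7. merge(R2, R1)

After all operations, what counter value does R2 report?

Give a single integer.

Op 1: inc R0 by 3 -> R0=(3,0,0) value=3
Op 2: merge R1<->R2 -> R1=(0,0,0) R2=(0,0,0)
Op 3: inc R2 by 1 -> R2=(0,0,1) value=1
Op 4: inc R0 by 5 -> R0=(8,0,0) value=8
Op 5: inc R2 by 2 -> R2=(0,0,3) value=3
Op 6: inc R2 by 4 -> R2=(0,0,7) value=7
Op 7: merge R2<->R1 -> R2=(0,0,7) R1=(0,0,7)

Answer: 7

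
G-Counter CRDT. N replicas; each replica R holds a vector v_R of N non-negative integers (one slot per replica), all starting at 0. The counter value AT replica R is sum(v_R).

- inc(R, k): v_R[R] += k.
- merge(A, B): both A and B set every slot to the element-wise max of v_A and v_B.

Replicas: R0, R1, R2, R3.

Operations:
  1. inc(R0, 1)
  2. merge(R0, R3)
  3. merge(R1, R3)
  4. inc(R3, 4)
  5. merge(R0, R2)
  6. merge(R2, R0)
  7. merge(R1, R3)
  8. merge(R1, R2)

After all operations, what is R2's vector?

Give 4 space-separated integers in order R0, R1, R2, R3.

Op 1: inc R0 by 1 -> R0=(1,0,0,0) value=1
Op 2: merge R0<->R3 -> R0=(1,0,0,0) R3=(1,0,0,0)
Op 3: merge R1<->R3 -> R1=(1,0,0,0) R3=(1,0,0,0)
Op 4: inc R3 by 4 -> R3=(1,0,0,4) value=5
Op 5: merge R0<->R2 -> R0=(1,0,0,0) R2=(1,0,0,0)
Op 6: merge R2<->R0 -> R2=(1,0,0,0) R0=(1,0,0,0)
Op 7: merge R1<->R3 -> R1=(1,0,0,4) R3=(1,0,0,4)
Op 8: merge R1<->R2 -> R1=(1,0,0,4) R2=(1,0,0,4)

Answer: 1 0 0 4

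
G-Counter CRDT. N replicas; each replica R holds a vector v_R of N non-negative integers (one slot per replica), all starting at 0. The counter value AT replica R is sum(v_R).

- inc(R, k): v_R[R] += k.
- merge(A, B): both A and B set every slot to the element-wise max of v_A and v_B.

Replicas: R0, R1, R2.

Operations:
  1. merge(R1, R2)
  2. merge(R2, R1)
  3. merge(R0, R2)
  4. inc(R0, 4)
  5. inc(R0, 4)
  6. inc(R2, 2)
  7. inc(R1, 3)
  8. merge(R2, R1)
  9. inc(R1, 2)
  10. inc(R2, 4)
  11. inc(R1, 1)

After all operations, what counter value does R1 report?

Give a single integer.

Answer: 8

Derivation:
Op 1: merge R1<->R2 -> R1=(0,0,0) R2=(0,0,0)
Op 2: merge R2<->R1 -> R2=(0,0,0) R1=(0,0,0)
Op 3: merge R0<->R2 -> R0=(0,0,0) R2=(0,0,0)
Op 4: inc R0 by 4 -> R0=(4,0,0) value=4
Op 5: inc R0 by 4 -> R0=(8,0,0) value=8
Op 6: inc R2 by 2 -> R2=(0,0,2) value=2
Op 7: inc R1 by 3 -> R1=(0,3,0) value=3
Op 8: merge R2<->R1 -> R2=(0,3,2) R1=(0,3,2)
Op 9: inc R1 by 2 -> R1=(0,5,2) value=7
Op 10: inc R2 by 4 -> R2=(0,3,6) value=9
Op 11: inc R1 by 1 -> R1=(0,6,2) value=8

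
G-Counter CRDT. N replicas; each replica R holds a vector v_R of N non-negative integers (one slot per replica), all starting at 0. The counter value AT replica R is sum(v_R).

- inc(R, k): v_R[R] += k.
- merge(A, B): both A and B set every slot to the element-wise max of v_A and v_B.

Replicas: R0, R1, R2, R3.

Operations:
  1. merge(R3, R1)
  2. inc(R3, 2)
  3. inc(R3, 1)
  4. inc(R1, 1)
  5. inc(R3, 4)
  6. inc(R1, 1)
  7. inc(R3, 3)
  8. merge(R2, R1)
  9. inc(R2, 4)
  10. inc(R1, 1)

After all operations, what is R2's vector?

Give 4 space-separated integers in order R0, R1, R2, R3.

Op 1: merge R3<->R1 -> R3=(0,0,0,0) R1=(0,0,0,0)
Op 2: inc R3 by 2 -> R3=(0,0,0,2) value=2
Op 3: inc R3 by 1 -> R3=(0,0,0,3) value=3
Op 4: inc R1 by 1 -> R1=(0,1,0,0) value=1
Op 5: inc R3 by 4 -> R3=(0,0,0,7) value=7
Op 6: inc R1 by 1 -> R1=(0,2,0,0) value=2
Op 7: inc R3 by 3 -> R3=(0,0,0,10) value=10
Op 8: merge R2<->R1 -> R2=(0,2,0,0) R1=(0,2,0,0)
Op 9: inc R2 by 4 -> R2=(0,2,4,0) value=6
Op 10: inc R1 by 1 -> R1=(0,3,0,0) value=3

Answer: 0 2 4 0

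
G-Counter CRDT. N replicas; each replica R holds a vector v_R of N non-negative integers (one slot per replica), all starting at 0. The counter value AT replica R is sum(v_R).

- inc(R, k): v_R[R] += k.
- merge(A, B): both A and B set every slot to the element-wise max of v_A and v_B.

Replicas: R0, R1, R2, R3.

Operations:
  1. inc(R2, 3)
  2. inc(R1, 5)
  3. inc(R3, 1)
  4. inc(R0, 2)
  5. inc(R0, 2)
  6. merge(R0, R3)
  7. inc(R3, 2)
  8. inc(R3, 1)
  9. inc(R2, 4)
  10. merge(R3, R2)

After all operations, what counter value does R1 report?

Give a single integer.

Op 1: inc R2 by 3 -> R2=(0,0,3,0) value=3
Op 2: inc R1 by 5 -> R1=(0,5,0,0) value=5
Op 3: inc R3 by 1 -> R3=(0,0,0,1) value=1
Op 4: inc R0 by 2 -> R0=(2,0,0,0) value=2
Op 5: inc R0 by 2 -> R0=(4,0,0,0) value=4
Op 6: merge R0<->R3 -> R0=(4,0,0,1) R3=(4,0,0,1)
Op 7: inc R3 by 2 -> R3=(4,0,0,3) value=7
Op 8: inc R3 by 1 -> R3=(4,0,0,4) value=8
Op 9: inc R2 by 4 -> R2=(0,0,7,0) value=7
Op 10: merge R3<->R2 -> R3=(4,0,7,4) R2=(4,0,7,4)

Answer: 5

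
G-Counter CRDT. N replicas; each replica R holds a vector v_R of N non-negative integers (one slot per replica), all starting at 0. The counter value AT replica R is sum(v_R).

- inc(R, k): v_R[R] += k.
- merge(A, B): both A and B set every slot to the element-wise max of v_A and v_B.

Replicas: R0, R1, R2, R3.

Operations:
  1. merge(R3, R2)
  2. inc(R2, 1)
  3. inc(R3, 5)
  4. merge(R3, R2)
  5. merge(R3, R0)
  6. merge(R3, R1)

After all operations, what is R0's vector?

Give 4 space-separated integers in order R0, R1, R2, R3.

Answer: 0 0 1 5

Derivation:
Op 1: merge R3<->R2 -> R3=(0,0,0,0) R2=(0,0,0,0)
Op 2: inc R2 by 1 -> R2=(0,0,1,0) value=1
Op 3: inc R3 by 5 -> R3=(0,0,0,5) value=5
Op 4: merge R3<->R2 -> R3=(0,0,1,5) R2=(0,0,1,5)
Op 5: merge R3<->R0 -> R3=(0,0,1,5) R0=(0,0,1,5)
Op 6: merge R3<->R1 -> R3=(0,0,1,5) R1=(0,0,1,5)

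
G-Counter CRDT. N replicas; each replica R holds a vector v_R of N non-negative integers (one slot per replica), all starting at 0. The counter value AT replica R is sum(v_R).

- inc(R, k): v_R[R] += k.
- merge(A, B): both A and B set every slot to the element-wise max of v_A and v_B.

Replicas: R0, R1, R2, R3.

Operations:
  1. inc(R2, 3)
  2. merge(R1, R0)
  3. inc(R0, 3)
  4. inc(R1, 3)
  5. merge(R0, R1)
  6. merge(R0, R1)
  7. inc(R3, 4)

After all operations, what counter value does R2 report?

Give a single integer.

Answer: 3

Derivation:
Op 1: inc R2 by 3 -> R2=(0,0,3,0) value=3
Op 2: merge R1<->R0 -> R1=(0,0,0,0) R0=(0,0,0,0)
Op 3: inc R0 by 3 -> R0=(3,0,0,0) value=3
Op 4: inc R1 by 3 -> R1=(0,3,0,0) value=3
Op 5: merge R0<->R1 -> R0=(3,3,0,0) R1=(3,3,0,0)
Op 6: merge R0<->R1 -> R0=(3,3,0,0) R1=(3,3,0,0)
Op 7: inc R3 by 4 -> R3=(0,0,0,4) value=4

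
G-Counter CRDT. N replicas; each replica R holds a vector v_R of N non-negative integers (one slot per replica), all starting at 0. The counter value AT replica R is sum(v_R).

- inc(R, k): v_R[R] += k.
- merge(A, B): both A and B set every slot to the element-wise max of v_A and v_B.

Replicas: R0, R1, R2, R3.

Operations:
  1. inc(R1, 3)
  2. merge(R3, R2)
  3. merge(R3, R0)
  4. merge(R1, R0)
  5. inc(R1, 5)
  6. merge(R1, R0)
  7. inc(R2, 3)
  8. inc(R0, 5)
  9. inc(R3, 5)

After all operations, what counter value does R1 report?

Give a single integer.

Op 1: inc R1 by 3 -> R1=(0,3,0,0) value=3
Op 2: merge R3<->R2 -> R3=(0,0,0,0) R2=(0,0,0,0)
Op 3: merge R3<->R0 -> R3=(0,0,0,0) R0=(0,0,0,0)
Op 4: merge R1<->R0 -> R1=(0,3,0,0) R0=(0,3,0,0)
Op 5: inc R1 by 5 -> R1=(0,8,0,0) value=8
Op 6: merge R1<->R0 -> R1=(0,8,0,0) R0=(0,8,0,0)
Op 7: inc R2 by 3 -> R2=(0,0,3,0) value=3
Op 8: inc R0 by 5 -> R0=(5,8,0,0) value=13
Op 9: inc R3 by 5 -> R3=(0,0,0,5) value=5

Answer: 8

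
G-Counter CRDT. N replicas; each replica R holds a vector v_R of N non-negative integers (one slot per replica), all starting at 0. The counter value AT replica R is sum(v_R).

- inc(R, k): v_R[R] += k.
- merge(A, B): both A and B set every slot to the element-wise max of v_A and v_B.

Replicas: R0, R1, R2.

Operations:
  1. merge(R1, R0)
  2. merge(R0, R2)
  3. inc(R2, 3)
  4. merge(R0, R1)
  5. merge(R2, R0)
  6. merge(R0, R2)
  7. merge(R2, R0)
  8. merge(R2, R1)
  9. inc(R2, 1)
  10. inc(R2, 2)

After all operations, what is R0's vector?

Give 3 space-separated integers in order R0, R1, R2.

Op 1: merge R1<->R0 -> R1=(0,0,0) R0=(0,0,0)
Op 2: merge R0<->R2 -> R0=(0,0,0) R2=(0,0,0)
Op 3: inc R2 by 3 -> R2=(0,0,3) value=3
Op 4: merge R0<->R1 -> R0=(0,0,0) R1=(0,0,0)
Op 5: merge R2<->R0 -> R2=(0,0,3) R0=(0,0,3)
Op 6: merge R0<->R2 -> R0=(0,0,3) R2=(0,0,3)
Op 7: merge R2<->R0 -> R2=(0,0,3) R0=(0,0,3)
Op 8: merge R2<->R1 -> R2=(0,0,3) R1=(0,0,3)
Op 9: inc R2 by 1 -> R2=(0,0,4) value=4
Op 10: inc R2 by 2 -> R2=(0,0,6) value=6

Answer: 0 0 3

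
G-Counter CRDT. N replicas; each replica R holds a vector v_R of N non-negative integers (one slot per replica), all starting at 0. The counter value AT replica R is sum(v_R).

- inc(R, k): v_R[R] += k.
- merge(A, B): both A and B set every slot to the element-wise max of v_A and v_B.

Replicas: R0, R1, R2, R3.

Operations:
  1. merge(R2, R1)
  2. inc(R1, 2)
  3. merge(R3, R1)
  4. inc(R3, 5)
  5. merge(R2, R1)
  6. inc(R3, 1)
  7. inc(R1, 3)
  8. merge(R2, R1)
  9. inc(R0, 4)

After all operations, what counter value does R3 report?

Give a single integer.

Answer: 8

Derivation:
Op 1: merge R2<->R1 -> R2=(0,0,0,0) R1=(0,0,0,0)
Op 2: inc R1 by 2 -> R1=(0,2,0,0) value=2
Op 3: merge R3<->R1 -> R3=(0,2,0,0) R1=(0,2,0,0)
Op 4: inc R3 by 5 -> R3=(0,2,0,5) value=7
Op 5: merge R2<->R1 -> R2=(0,2,0,0) R1=(0,2,0,0)
Op 6: inc R3 by 1 -> R3=(0,2,0,6) value=8
Op 7: inc R1 by 3 -> R1=(0,5,0,0) value=5
Op 8: merge R2<->R1 -> R2=(0,5,0,0) R1=(0,5,0,0)
Op 9: inc R0 by 4 -> R0=(4,0,0,0) value=4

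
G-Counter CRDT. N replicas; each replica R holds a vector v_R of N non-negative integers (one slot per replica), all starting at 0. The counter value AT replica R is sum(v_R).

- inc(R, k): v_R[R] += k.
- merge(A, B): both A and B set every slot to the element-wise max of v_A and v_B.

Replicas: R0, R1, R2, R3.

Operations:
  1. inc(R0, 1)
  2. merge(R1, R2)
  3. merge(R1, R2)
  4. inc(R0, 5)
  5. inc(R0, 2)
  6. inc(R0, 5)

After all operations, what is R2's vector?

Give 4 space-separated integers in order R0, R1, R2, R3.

Answer: 0 0 0 0

Derivation:
Op 1: inc R0 by 1 -> R0=(1,0,0,0) value=1
Op 2: merge R1<->R2 -> R1=(0,0,0,0) R2=(0,0,0,0)
Op 3: merge R1<->R2 -> R1=(0,0,0,0) R2=(0,0,0,0)
Op 4: inc R0 by 5 -> R0=(6,0,0,0) value=6
Op 5: inc R0 by 2 -> R0=(8,0,0,0) value=8
Op 6: inc R0 by 5 -> R0=(13,0,0,0) value=13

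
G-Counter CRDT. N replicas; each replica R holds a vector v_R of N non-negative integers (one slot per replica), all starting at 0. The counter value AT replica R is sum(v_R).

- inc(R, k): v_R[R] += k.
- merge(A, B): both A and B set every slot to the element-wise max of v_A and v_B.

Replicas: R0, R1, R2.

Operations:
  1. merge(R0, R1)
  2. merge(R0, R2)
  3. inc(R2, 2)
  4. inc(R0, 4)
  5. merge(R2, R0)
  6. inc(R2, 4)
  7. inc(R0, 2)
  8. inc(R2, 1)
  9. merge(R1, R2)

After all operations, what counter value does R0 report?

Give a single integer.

Op 1: merge R0<->R1 -> R0=(0,0,0) R1=(0,0,0)
Op 2: merge R0<->R2 -> R0=(0,0,0) R2=(0,0,0)
Op 3: inc R2 by 2 -> R2=(0,0,2) value=2
Op 4: inc R0 by 4 -> R0=(4,0,0) value=4
Op 5: merge R2<->R0 -> R2=(4,0,2) R0=(4,0,2)
Op 6: inc R2 by 4 -> R2=(4,0,6) value=10
Op 7: inc R0 by 2 -> R0=(6,0,2) value=8
Op 8: inc R2 by 1 -> R2=(4,0,7) value=11
Op 9: merge R1<->R2 -> R1=(4,0,7) R2=(4,0,7)

Answer: 8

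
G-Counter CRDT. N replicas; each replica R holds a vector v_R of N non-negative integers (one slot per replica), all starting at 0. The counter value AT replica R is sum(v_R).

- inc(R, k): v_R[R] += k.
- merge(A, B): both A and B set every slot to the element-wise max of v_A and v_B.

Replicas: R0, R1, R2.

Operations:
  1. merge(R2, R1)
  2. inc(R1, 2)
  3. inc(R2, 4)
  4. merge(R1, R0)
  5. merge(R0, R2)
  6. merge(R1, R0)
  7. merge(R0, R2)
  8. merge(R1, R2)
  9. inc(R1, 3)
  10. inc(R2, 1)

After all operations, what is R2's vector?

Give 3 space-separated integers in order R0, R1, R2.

Op 1: merge R2<->R1 -> R2=(0,0,0) R1=(0,0,0)
Op 2: inc R1 by 2 -> R1=(0,2,0) value=2
Op 3: inc R2 by 4 -> R2=(0,0,4) value=4
Op 4: merge R1<->R0 -> R1=(0,2,0) R0=(0,2,0)
Op 5: merge R0<->R2 -> R0=(0,2,4) R2=(0,2,4)
Op 6: merge R1<->R0 -> R1=(0,2,4) R0=(0,2,4)
Op 7: merge R0<->R2 -> R0=(0,2,4) R2=(0,2,4)
Op 8: merge R1<->R2 -> R1=(0,2,4) R2=(0,2,4)
Op 9: inc R1 by 3 -> R1=(0,5,4) value=9
Op 10: inc R2 by 1 -> R2=(0,2,5) value=7

Answer: 0 2 5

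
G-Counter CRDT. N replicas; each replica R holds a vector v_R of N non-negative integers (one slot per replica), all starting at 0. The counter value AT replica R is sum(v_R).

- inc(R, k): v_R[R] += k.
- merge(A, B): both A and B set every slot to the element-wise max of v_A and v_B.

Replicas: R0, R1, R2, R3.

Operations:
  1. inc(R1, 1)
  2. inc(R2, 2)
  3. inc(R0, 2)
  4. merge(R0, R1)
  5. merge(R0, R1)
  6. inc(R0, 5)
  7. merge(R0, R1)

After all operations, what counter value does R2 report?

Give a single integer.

Answer: 2

Derivation:
Op 1: inc R1 by 1 -> R1=(0,1,0,0) value=1
Op 2: inc R2 by 2 -> R2=(0,0,2,0) value=2
Op 3: inc R0 by 2 -> R0=(2,0,0,0) value=2
Op 4: merge R0<->R1 -> R0=(2,1,0,0) R1=(2,1,0,0)
Op 5: merge R0<->R1 -> R0=(2,1,0,0) R1=(2,1,0,0)
Op 6: inc R0 by 5 -> R0=(7,1,0,0) value=8
Op 7: merge R0<->R1 -> R0=(7,1,0,0) R1=(7,1,0,0)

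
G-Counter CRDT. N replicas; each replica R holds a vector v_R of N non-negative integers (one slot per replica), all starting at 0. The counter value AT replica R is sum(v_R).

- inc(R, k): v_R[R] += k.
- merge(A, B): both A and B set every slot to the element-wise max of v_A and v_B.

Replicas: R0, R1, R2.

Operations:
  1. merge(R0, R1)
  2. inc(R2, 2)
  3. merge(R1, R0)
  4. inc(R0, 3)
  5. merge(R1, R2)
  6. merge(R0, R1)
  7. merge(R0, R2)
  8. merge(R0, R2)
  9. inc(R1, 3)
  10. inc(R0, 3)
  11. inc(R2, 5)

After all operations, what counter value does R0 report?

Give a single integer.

Op 1: merge R0<->R1 -> R0=(0,0,0) R1=(0,0,0)
Op 2: inc R2 by 2 -> R2=(0,0,2) value=2
Op 3: merge R1<->R0 -> R1=(0,0,0) R0=(0,0,0)
Op 4: inc R0 by 3 -> R0=(3,0,0) value=3
Op 5: merge R1<->R2 -> R1=(0,0,2) R2=(0,0,2)
Op 6: merge R0<->R1 -> R0=(3,0,2) R1=(3,0,2)
Op 7: merge R0<->R2 -> R0=(3,0,2) R2=(3,0,2)
Op 8: merge R0<->R2 -> R0=(3,0,2) R2=(3,0,2)
Op 9: inc R1 by 3 -> R1=(3,3,2) value=8
Op 10: inc R0 by 3 -> R0=(6,0,2) value=8
Op 11: inc R2 by 5 -> R2=(3,0,7) value=10

Answer: 8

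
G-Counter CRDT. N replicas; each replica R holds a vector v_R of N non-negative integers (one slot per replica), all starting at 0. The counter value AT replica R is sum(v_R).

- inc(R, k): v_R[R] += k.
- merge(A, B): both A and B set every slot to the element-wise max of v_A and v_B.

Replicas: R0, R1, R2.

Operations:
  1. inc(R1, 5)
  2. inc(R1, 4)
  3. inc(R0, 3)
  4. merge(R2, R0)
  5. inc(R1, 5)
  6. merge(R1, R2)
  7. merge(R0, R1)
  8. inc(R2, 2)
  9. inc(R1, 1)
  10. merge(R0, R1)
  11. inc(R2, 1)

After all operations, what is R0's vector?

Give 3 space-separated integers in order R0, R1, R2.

Op 1: inc R1 by 5 -> R1=(0,5,0) value=5
Op 2: inc R1 by 4 -> R1=(0,9,0) value=9
Op 3: inc R0 by 3 -> R0=(3,0,0) value=3
Op 4: merge R2<->R0 -> R2=(3,0,0) R0=(3,0,0)
Op 5: inc R1 by 5 -> R1=(0,14,0) value=14
Op 6: merge R1<->R2 -> R1=(3,14,0) R2=(3,14,0)
Op 7: merge R0<->R1 -> R0=(3,14,0) R1=(3,14,0)
Op 8: inc R2 by 2 -> R2=(3,14,2) value=19
Op 9: inc R1 by 1 -> R1=(3,15,0) value=18
Op 10: merge R0<->R1 -> R0=(3,15,0) R1=(3,15,0)
Op 11: inc R2 by 1 -> R2=(3,14,3) value=20

Answer: 3 15 0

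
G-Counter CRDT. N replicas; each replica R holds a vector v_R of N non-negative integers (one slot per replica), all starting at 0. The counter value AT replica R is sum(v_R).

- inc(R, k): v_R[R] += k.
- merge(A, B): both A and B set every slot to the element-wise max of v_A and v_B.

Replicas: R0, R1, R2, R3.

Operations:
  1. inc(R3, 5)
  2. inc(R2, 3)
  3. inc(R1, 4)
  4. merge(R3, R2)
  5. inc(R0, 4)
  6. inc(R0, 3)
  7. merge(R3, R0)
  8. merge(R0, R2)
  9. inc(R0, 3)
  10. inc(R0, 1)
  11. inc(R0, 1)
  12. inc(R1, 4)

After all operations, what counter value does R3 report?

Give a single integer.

Answer: 15

Derivation:
Op 1: inc R3 by 5 -> R3=(0,0,0,5) value=5
Op 2: inc R2 by 3 -> R2=(0,0,3,0) value=3
Op 3: inc R1 by 4 -> R1=(0,4,0,0) value=4
Op 4: merge R3<->R2 -> R3=(0,0,3,5) R2=(0,0,3,5)
Op 5: inc R0 by 4 -> R0=(4,0,0,0) value=4
Op 6: inc R0 by 3 -> R0=(7,0,0,0) value=7
Op 7: merge R3<->R0 -> R3=(7,0,3,5) R0=(7,0,3,5)
Op 8: merge R0<->R2 -> R0=(7,0,3,5) R2=(7,0,3,5)
Op 9: inc R0 by 3 -> R0=(10,0,3,5) value=18
Op 10: inc R0 by 1 -> R0=(11,0,3,5) value=19
Op 11: inc R0 by 1 -> R0=(12,0,3,5) value=20
Op 12: inc R1 by 4 -> R1=(0,8,0,0) value=8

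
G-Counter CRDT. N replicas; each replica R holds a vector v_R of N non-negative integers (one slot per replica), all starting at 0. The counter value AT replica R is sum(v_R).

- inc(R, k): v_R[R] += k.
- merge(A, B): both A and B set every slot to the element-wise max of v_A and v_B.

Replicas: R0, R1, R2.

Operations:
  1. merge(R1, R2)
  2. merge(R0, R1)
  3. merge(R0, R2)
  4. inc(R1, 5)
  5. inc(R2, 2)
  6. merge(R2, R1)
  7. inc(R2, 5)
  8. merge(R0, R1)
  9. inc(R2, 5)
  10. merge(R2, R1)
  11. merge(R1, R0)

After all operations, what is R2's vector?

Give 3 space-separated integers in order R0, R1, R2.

Answer: 0 5 12

Derivation:
Op 1: merge R1<->R2 -> R1=(0,0,0) R2=(0,0,0)
Op 2: merge R0<->R1 -> R0=(0,0,0) R1=(0,0,0)
Op 3: merge R0<->R2 -> R0=(0,0,0) R2=(0,0,0)
Op 4: inc R1 by 5 -> R1=(0,5,0) value=5
Op 5: inc R2 by 2 -> R2=(0,0,2) value=2
Op 6: merge R2<->R1 -> R2=(0,5,2) R1=(0,5,2)
Op 7: inc R2 by 5 -> R2=(0,5,7) value=12
Op 8: merge R0<->R1 -> R0=(0,5,2) R1=(0,5,2)
Op 9: inc R2 by 5 -> R2=(0,5,12) value=17
Op 10: merge R2<->R1 -> R2=(0,5,12) R1=(0,5,12)
Op 11: merge R1<->R0 -> R1=(0,5,12) R0=(0,5,12)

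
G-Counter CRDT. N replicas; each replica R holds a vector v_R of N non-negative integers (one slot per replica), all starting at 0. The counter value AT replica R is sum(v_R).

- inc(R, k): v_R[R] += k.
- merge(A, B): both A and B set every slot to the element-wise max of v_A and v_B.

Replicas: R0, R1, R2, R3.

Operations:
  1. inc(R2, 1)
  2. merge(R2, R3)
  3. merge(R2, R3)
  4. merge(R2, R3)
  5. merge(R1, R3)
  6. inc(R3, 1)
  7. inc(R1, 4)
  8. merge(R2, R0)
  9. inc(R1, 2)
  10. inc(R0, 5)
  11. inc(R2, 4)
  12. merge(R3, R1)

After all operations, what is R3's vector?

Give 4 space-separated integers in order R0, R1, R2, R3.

Op 1: inc R2 by 1 -> R2=(0,0,1,0) value=1
Op 2: merge R2<->R3 -> R2=(0,0,1,0) R3=(0,0,1,0)
Op 3: merge R2<->R3 -> R2=(0,0,1,0) R3=(0,0,1,0)
Op 4: merge R2<->R3 -> R2=(0,0,1,0) R3=(0,0,1,0)
Op 5: merge R1<->R3 -> R1=(0,0,1,0) R3=(0,0,1,0)
Op 6: inc R3 by 1 -> R3=(0,0,1,1) value=2
Op 7: inc R1 by 4 -> R1=(0,4,1,0) value=5
Op 8: merge R2<->R0 -> R2=(0,0,1,0) R0=(0,0,1,0)
Op 9: inc R1 by 2 -> R1=(0,6,1,0) value=7
Op 10: inc R0 by 5 -> R0=(5,0,1,0) value=6
Op 11: inc R2 by 4 -> R2=(0,0,5,0) value=5
Op 12: merge R3<->R1 -> R3=(0,6,1,1) R1=(0,6,1,1)

Answer: 0 6 1 1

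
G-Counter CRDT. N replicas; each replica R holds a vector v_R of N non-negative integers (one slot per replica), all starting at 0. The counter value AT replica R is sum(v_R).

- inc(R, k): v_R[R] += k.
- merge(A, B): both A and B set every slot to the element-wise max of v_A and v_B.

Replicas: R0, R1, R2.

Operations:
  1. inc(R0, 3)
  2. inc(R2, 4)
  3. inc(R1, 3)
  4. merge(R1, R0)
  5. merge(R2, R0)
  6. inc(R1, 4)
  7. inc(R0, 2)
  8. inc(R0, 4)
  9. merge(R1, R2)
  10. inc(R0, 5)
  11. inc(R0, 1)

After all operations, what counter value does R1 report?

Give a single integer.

Op 1: inc R0 by 3 -> R0=(3,0,0) value=3
Op 2: inc R2 by 4 -> R2=(0,0,4) value=4
Op 3: inc R1 by 3 -> R1=(0,3,0) value=3
Op 4: merge R1<->R0 -> R1=(3,3,0) R0=(3,3,0)
Op 5: merge R2<->R0 -> R2=(3,3,4) R0=(3,3,4)
Op 6: inc R1 by 4 -> R1=(3,7,0) value=10
Op 7: inc R0 by 2 -> R0=(5,3,4) value=12
Op 8: inc R0 by 4 -> R0=(9,3,4) value=16
Op 9: merge R1<->R2 -> R1=(3,7,4) R2=(3,7,4)
Op 10: inc R0 by 5 -> R0=(14,3,4) value=21
Op 11: inc R0 by 1 -> R0=(15,3,4) value=22

Answer: 14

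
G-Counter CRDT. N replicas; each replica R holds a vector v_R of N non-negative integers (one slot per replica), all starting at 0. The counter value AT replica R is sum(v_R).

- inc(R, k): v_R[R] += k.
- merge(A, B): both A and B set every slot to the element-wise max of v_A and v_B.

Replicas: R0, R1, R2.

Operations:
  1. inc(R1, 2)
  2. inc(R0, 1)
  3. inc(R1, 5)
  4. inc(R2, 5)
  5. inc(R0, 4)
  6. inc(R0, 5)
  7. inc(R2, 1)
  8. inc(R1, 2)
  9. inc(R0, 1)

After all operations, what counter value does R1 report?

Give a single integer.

Answer: 9

Derivation:
Op 1: inc R1 by 2 -> R1=(0,2,0) value=2
Op 2: inc R0 by 1 -> R0=(1,0,0) value=1
Op 3: inc R1 by 5 -> R1=(0,7,0) value=7
Op 4: inc R2 by 5 -> R2=(0,0,5) value=5
Op 5: inc R0 by 4 -> R0=(5,0,0) value=5
Op 6: inc R0 by 5 -> R0=(10,0,0) value=10
Op 7: inc R2 by 1 -> R2=(0,0,6) value=6
Op 8: inc R1 by 2 -> R1=(0,9,0) value=9
Op 9: inc R0 by 1 -> R0=(11,0,0) value=11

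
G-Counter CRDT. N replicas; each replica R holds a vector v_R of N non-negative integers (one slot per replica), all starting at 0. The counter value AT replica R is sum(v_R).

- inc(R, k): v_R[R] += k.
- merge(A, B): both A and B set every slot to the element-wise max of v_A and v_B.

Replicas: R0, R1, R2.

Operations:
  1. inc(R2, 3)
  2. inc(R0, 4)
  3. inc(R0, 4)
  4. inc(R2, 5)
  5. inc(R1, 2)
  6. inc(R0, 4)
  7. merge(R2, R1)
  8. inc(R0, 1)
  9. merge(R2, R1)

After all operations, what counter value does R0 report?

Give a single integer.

Op 1: inc R2 by 3 -> R2=(0,0,3) value=3
Op 2: inc R0 by 4 -> R0=(4,0,0) value=4
Op 3: inc R0 by 4 -> R0=(8,0,0) value=8
Op 4: inc R2 by 5 -> R2=(0,0,8) value=8
Op 5: inc R1 by 2 -> R1=(0,2,0) value=2
Op 6: inc R0 by 4 -> R0=(12,0,0) value=12
Op 7: merge R2<->R1 -> R2=(0,2,8) R1=(0,2,8)
Op 8: inc R0 by 1 -> R0=(13,0,0) value=13
Op 9: merge R2<->R1 -> R2=(0,2,8) R1=(0,2,8)

Answer: 13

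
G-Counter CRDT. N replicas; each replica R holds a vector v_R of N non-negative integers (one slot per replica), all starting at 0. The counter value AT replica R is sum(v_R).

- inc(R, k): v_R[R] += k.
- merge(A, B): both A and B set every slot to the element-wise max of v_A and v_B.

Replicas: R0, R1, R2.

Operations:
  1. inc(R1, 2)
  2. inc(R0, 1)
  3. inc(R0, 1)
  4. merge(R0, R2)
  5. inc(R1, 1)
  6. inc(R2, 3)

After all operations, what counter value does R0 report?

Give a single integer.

Op 1: inc R1 by 2 -> R1=(0,2,0) value=2
Op 2: inc R0 by 1 -> R0=(1,0,0) value=1
Op 3: inc R0 by 1 -> R0=(2,0,0) value=2
Op 4: merge R0<->R2 -> R0=(2,0,0) R2=(2,0,0)
Op 5: inc R1 by 1 -> R1=(0,3,0) value=3
Op 6: inc R2 by 3 -> R2=(2,0,3) value=5

Answer: 2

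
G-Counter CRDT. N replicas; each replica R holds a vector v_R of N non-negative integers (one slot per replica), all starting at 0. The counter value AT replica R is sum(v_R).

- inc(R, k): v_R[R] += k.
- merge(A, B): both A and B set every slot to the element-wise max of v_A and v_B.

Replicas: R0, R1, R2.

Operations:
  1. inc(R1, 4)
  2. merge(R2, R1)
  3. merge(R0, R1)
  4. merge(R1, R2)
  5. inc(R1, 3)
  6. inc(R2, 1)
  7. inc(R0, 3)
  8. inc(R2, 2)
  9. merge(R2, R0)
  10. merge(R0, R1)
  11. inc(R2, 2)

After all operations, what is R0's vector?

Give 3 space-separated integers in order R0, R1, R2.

Answer: 3 7 3

Derivation:
Op 1: inc R1 by 4 -> R1=(0,4,0) value=4
Op 2: merge R2<->R1 -> R2=(0,4,0) R1=(0,4,0)
Op 3: merge R0<->R1 -> R0=(0,4,0) R1=(0,4,0)
Op 4: merge R1<->R2 -> R1=(0,4,0) R2=(0,4,0)
Op 5: inc R1 by 3 -> R1=(0,7,0) value=7
Op 6: inc R2 by 1 -> R2=(0,4,1) value=5
Op 7: inc R0 by 3 -> R0=(3,4,0) value=7
Op 8: inc R2 by 2 -> R2=(0,4,3) value=7
Op 9: merge R2<->R0 -> R2=(3,4,3) R0=(3,4,3)
Op 10: merge R0<->R1 -> R0=(3,7,3) R1=(3,7,3)
Op 11: inc R2 by 2 -> R2=(3,4,5) value=12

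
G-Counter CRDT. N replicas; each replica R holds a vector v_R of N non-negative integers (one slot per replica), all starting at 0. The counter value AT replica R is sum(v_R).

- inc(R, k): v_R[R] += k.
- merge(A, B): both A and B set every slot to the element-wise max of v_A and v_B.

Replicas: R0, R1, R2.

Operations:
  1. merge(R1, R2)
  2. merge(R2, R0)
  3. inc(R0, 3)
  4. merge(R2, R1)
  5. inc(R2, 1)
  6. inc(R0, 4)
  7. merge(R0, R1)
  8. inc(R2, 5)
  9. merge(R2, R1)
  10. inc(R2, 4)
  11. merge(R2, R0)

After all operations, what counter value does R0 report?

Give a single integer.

Op 1: merge R1<->R2 -> R1=(0,0,0) R2=(0,0,0)
Op 2: merge R2<->R0 -> R2=(0,0,0) R0=(0,0,0)
Op 3: inc R0 by 3 -> R0=(3,0,0) value=3
Op 4: merge R2<->R1 -> R2=(0,0,0) R1=(0,0,0)
Op 5: inc R2 by 1 -> R2=(0,0,1) value=1
Op 6: inc R0 by 4 -> R0=(7,0,0) value=7
Op 7: merge R0<->R1 -> R0=(7,0,0) R1=(7,0,0)
Op 8: inc R2 by 5 -> R2=(0,0,6) value=6
Op 9: merge R2<->R1 -> R2=(7,0,6) R1=(7,0,6)
Op 10: inc R2 by 4 -> R2=(7,0,10) value=17
Op 11: merge R2<->R0 -> R2=(7,0,10) R0=(7,0,10)

Answer: 17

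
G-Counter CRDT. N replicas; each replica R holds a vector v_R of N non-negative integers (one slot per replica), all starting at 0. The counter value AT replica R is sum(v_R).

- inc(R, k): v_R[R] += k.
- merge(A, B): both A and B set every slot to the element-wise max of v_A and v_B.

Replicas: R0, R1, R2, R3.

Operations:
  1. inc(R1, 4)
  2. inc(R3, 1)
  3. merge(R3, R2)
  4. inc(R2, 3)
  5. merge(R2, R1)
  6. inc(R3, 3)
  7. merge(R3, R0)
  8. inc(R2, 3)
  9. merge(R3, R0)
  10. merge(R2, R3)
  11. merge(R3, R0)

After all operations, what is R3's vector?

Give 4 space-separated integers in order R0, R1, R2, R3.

Answer: 0 4 6 4

Derivation:
Op 1: inc R1 by 4 -> R1=(0,4,0,0) value=4
Op 2: inc R3 by 1 -> R3=(0,0,0,1) value=1
Op 3: merge R3<->R2 -> R3=(0,0,0,1) R2=(0,0,0,1)
Op 4: inc R2 by 3 -> R2=(0,0,3,1) value=4
Op 5: merge R2<->R1 -> R2=(0,4,3,1) R1=(0,4,3,1)
Op 6: inc R3 by 3 -> R3=(0,0,0,4) value=4
Op 7: merge R3<->R0 -> R3=(0,0,0,4) R0=(0,0,0,4)
Op 8: inc R2 by 3 -> R2=(0,4,6,1) value=11
Op 9: merge R3<->R0 -> R3=(0,0,0,4) R0=(0,0,0,4)
Op 10: merge R2<->R3 -> R2=(0,4,6,4) R3=(0,4,6,4)
Op 11: merge R3<->R0 -> R3=(0,4,6,4) R0=(0,4,6,4)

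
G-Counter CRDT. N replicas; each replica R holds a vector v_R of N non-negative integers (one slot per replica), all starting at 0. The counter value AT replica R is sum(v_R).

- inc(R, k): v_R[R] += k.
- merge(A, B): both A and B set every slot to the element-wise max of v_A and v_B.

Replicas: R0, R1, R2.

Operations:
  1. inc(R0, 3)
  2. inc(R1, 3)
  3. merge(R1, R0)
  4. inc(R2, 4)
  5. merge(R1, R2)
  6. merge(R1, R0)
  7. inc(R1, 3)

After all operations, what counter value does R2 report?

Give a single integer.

Op 1: inc R0 by 3 -> R0=(3,0,0) value=3
Op 2: inc R1 by 3 -> R1=(0,3,0) value=3
Op 3: merge R1<->R0 -> R1=(3,3,0) R0=(3,3,0)
Op 4: inc R2 by 4 -> R2=(0,0,4) value=4
Op 5: merge R1<->R2 -> R1=(3,3,4) R2=(3,3,4)
Op 6: merge R1<->R0 -> R1=(3,3,4) R0=(3,3,4)
Op 7: inc R1 by 3 -> R1=(3,6,4) value=13

Answer: 10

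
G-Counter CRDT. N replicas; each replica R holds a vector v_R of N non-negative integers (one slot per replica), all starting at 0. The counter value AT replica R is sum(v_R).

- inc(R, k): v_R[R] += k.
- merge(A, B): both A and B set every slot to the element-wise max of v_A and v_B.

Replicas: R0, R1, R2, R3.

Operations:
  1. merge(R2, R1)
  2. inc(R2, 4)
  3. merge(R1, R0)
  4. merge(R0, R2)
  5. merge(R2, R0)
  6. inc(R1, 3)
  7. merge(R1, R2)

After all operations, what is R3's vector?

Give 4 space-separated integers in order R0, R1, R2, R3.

Op 1: merge R2<->R1 -> R2=(0,0,0,0) R1=(0,0,0,0)
Op 2: inc R2 by 4 -> R2=(0,0,4,0) value=4
Op 3: merge R1<->R0 -> R1=(0,0,0,0) R0=(0,0,0,0)
Op 4: merge R0<->R2 -> R0=(0,0,4,0) R2=(0,0,4,0)
Op 5: merge R2<->R0 -> R2=(0,0,4,0) R0=(0,0,4,0)
Op 6: inc R1 by 3 -> R1=(0,3,0,0) value=3
Op 7: merge R1<->R2 -> R1=(0,3,4,0) R2=(0,3,4,0)

Answer: 0 0 0 0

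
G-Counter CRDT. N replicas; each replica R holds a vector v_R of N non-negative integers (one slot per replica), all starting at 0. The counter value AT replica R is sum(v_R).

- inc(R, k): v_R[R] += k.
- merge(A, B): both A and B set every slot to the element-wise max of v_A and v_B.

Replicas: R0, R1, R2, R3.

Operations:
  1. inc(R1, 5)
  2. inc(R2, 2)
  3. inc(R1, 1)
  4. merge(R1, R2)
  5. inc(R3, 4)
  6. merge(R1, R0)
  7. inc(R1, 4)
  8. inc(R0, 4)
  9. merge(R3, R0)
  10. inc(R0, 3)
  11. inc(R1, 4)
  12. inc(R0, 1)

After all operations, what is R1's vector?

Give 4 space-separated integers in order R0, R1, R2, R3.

Op 1: inc R1 by 5 -> R1=(0,5,0,0) value=5
Op 2: inc R2 by 2 -> R2=(0,0,2,0) value=2
Op 3: inc R1 by 1 -> R1=(0,6,0,0) value=6
Op 4: merge R1<->R2 -> R1=(0,6,2,0) R2=(0,6,2,0)
Op 5: inc R3 by 4 -> R3=(0,0,0,4) value=4
Op 6: merge R1<->R0 -> R1=(0,6,2,0) R0=(0,6,2,0)
Op 7: inc R1 by 4 -> R1=(0,10,2,0) value=12
Op 8: inc R0 by 4 -> R0=(4,6,2,0) value=12
Op 9: merge R3<->R0 -> R3=(4,6,2,4) R0=(4,6,2,4)
Op 10: inc R0 by 3 -> R0=(7,6,2,4) value=19
Op 11: inc R1 by 4 -> R1=(0,14,2,0) value=16
Op 12: inc R0 by 1 -> R0=(8,6,2,4) value=20

Answer: 0 14 2 0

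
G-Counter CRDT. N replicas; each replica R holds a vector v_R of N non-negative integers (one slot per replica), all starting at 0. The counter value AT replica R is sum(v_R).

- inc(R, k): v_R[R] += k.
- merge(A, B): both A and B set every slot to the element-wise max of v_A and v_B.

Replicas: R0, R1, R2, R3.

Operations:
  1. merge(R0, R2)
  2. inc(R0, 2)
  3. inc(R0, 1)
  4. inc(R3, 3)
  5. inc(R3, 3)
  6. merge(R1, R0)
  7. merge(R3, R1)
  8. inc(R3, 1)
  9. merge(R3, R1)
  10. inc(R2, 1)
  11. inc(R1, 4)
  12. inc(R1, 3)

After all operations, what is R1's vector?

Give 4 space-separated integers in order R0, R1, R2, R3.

Answer: 3 7 0 7

Derivation:
Op 1: merge R0<->R2 -> R0=(0,0,0,0) R2=(0,0,0,0)
Op 2: inc R0 by 2 -> R0=(2,0,0,0) value=2
Op 3: inc R0 by 1 -> R0=(3,0,0,0) value=3
Op 4: inc R3 by 3 -> R3=(0,0,0,3) value=3
Op 5: inc R3 by 3 -> R3=(0,0,0,6) value=6
Op 6: merge R1<->R0 -> R1=(3,0,0,0) R0=(3,0,0,0)
Op 7: merge R3<->R1 -> R3=(3,0,0,6) R1=(3,0,0,6)
Op 8: inc R3 by 1 -> R3=(3,0,0,7) value=10
Op 9: merge R3<->R1 -> R3=(3,0,0,7) R1=(3,0,0,7)
Op 10: inc R2 by 1 -> R2=(0,0,1,0) value=1
Op 11: inc R1 by 4 -> R1=(3,4,0,7) value=14
Op 12: inc R1 by 3 -> R1=(3,7,0,7) value=17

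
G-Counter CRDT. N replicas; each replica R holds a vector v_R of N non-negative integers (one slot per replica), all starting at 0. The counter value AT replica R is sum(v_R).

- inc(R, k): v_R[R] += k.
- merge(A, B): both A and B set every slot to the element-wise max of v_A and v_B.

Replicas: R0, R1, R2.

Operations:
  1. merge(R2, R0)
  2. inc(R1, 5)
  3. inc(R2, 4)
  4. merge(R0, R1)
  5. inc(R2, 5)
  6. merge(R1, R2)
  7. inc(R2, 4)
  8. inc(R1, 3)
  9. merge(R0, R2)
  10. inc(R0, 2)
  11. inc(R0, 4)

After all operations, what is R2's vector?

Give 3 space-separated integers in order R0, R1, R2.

Answer: 0 5 13

Derivation:
Op 1: merge R2<->R0 -> R2=(0,0,0) R0=(0,0,0)
Op 2: inc R1 by 5 -> R1=(0,5,0) value=5
Op 3: inc R2 by 4 -> R2=(0,0,4) value=4
Op 4: merge R0<->R1 -> R0=(0,5,0) R1=(0,5,0)
Op 5: inc R2 by 5 -> R2=(0,0,9) value=9
Op 6: merge R1<->R2 -> R1=(0,5,9) R2=(0,5,9)
Op 7: inc R2 by 4 -> R2=(0,5,13) value=18
Op 8: inc R1 by 3 -> R1=(0,8,9) value=17
Op 9: merge R0<->R2 -> R0=(0,5,13) R2=(0,5,13)
Op 10: inc R0 by 2 -> R0=(2,5,13) value=20
Op 11: inc R0 by 4 -> R0=(6,5,13) value=24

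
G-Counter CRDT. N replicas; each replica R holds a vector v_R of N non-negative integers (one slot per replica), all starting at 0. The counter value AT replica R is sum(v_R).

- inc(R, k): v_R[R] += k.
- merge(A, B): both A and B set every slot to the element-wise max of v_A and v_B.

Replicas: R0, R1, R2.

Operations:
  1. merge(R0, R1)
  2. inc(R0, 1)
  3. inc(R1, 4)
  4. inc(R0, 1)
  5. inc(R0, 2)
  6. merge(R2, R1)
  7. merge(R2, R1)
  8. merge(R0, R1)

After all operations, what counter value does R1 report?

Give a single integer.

Answer: 8

Derivation:
Op 1: merge R0<->R1 -> R0=(0,0,0) R1=(0,0,0)
Op 2: inc R0 by 1 -> R0=(1,0,0) value=1
Op 3: inc R1 by 4 -> R1=(0,4,0) value=4
Op 4: inc R0 by 1 -> R0=(2,0,0) value=2
Op 5: inc R0 by 2 -> R0=(4,0,0) value=4
Op 6: merge R2<->R1 -> R2=(0,4,0) R1=(0,4,0)
Op 7: merge R2<->R1 -> R2=(0,4,0) R1=(0,4,0)
Op 8: merge R0<->R1 -> R0=(4,4,0) R1=(4,4,0)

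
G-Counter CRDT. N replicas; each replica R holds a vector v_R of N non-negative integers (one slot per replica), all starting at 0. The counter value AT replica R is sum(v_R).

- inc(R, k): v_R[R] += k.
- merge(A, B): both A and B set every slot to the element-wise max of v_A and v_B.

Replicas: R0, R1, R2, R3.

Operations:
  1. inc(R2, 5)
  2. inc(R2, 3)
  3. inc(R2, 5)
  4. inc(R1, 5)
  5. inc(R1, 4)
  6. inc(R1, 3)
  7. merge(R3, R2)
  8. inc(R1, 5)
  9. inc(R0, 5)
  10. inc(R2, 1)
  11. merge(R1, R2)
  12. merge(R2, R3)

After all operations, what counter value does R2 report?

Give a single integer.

Answer: 31

Derivation:
Op 1: inc R2 by 5 -> R2=(0,0,5,0) value=5
Op 2: inc R2 by 3 -> R2=(0,0,8,0) value=8
Op 3: inc R2 by 5 -> R2=(0,0,13,0) value=13
Op 4: inc R1 by 5 -> R1=(0,5,0,0) value=5
Op 5: inc R1 by 4 -> R1=(0,9,0,0) value=9
Op 6: inc R1 by 3 -> R1=(0,12,0,0) value=12
Op 7: merge R3<->R2 -> R3=(0,0,13,0) R2=(0,0,13,0)
Op 8: inc R1 by 5 -> R1=(0,17,0,0) value=17
Op 9: inc R0 by 5 -> R0=(5,0,0,0) value=5
Op 10: inc R2 by 1 -> R2=(0,0,14,0) value=14
Op 11: merge R1<->R2 -> R1=(0,17,14,0) R2=(0,17,14,0)
Op 12: merge R2<->R3 -> R2=(0,17,14,0) R3=(0,17,14,0)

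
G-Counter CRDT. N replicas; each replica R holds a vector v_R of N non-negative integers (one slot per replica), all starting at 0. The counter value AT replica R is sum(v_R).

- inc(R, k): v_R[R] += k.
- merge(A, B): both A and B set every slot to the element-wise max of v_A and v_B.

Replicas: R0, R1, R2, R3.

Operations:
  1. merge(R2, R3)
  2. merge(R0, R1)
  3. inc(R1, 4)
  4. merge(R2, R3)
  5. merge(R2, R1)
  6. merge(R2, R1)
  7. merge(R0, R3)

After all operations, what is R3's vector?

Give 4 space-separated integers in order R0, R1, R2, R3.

Answer: 0 0 0 0

Derivation:
Op 1: merge R2<->R3 -> R2=(0,0,0,0) R3=(0,0,0,0)
Op 2: merge R0<->R1 -> R0=(0,0,0,0) R1=(0,0,0,0)
Op 3: inc R1 by 4 -> R1=(0,4,0,0) value=4
Op 4: merge R2<->R3 -> R2=(0,0,0,0) R3=(0,0,0,0)
Op 5: merge R2<->R1 -> R2=(0,4,0,0) R1=(0,4,0,0)
Op 6: merge R2<->R1 -> R2=(0,4,0,0) R1=(0,4,0,0)
Op 7: merge R0<->R3 -> R0=(0,0,0,0) R3=(0,0,0,0)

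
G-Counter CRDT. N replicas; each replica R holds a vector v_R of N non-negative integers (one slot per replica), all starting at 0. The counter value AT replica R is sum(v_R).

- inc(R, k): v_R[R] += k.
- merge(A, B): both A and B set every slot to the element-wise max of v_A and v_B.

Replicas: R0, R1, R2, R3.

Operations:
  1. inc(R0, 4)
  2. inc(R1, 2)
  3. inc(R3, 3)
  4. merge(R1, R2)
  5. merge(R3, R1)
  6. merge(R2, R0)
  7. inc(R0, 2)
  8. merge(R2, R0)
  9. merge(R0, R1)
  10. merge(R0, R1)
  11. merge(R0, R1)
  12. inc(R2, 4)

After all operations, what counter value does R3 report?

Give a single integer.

Op 1: inc R0 by 4 -> R0=(4,0,0,0) value=4
Op 2: inc R1 by 2 -> R1=(0,2,0,0) value=2
Op 3: inc R3 by 3 -> R3=(0,0,0,3) value=3
Op 4: merge R1<->R2 -> R1=(0,2,0,0) R2=(0,2,0,0)
Op 5: merge R3<->R1 -> R3=(0,2,0,3) R1=(0,2,0,3)
Op 6: merge R2<->R0 -> R2=(4,2,0,0) R0=(4,2,0,0)
Op 7: inc R0 by 2 -> R0=(6,2,0,0) value=8
Op 8: merge R2<->R0 -> R2=(6,2,0,0) R0=(6,2,0,0)
Op 9: merge R0<->R1 -> R0=(6,2,0,3) R1=(6,2,0,3)
Op 10: merge R0<->R1 -> R0=(6,2,0,3) R1=(6,2,0,3)
Op 11: merge R0<->R1 -> R0=(6,2,0,3) R1=(6,2,0,3)
Op 12: inc R2 by 4 -> R2=(6,2,4,0) value=12

Answer: 5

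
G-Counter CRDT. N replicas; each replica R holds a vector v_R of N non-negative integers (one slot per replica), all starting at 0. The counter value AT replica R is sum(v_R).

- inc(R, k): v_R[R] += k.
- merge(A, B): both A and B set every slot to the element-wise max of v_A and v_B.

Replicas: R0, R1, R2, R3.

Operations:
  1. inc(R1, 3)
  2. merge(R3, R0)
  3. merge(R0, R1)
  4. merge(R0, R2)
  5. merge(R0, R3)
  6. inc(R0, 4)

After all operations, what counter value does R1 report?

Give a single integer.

Op 1: inc R1 by 3 -> R1=(0,3,0,0) value=3
Op 2: merge R3<->R0 -> R3=(0,0,0,0) R0=(0,0,0,0)
Op 3: merge R0<->R1 -> R0=(0,3,0,0) R1=(0,3,0,0)
Op 4: merge R0<->R2 -> R0=(0,3,0,0) R2=(0,3,0,0)
Op 5: merge R0<->R3 -> R0=(0,3,0,0) R3=(0,3,0,0)
Op 6: inc R0 by 4 -> R0=(4,3,0,0) value=7

Answer: 3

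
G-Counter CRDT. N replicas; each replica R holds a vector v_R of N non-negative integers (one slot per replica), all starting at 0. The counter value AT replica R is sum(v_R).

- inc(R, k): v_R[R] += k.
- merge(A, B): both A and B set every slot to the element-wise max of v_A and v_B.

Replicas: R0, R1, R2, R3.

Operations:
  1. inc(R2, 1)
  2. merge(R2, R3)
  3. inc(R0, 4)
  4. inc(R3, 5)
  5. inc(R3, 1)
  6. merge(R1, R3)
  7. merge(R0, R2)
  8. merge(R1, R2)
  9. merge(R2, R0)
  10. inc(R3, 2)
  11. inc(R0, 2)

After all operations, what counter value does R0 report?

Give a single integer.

Answer: 13

Derivation:
Op 1: inc R2 by 1 -> R2=(0,0,1,0) value=1
Op 2: merge R2<->R3 -> R2=(0,0,1,0) R3=(0,0,1,0)
Op 3: inc R0 by 4 -> R0=(4,0,0,0) value=4
Op 4: inc R3 by 5 -> R3=(0,0,1,5) value=6
Op 5: inc R3 by 1 -> R3=(0,0,1,6) value=7
Op 6: merge R1<->R3 -> R1=(0,0,1,6) R3=(0,0,1,6)
Op 7: merge R0<->R2 -> R0=(4,0,1,0) R2=(4,0,1,0)
Op 8: merge R1<->R2 -> R1=(4,0,1,6) R2=(4,0,1,6)
Op 9: merge R2<->R0 -> R2=(4,0,1,6) R0=(4,0,1,6)
Op 10: inc R3 by 2 -> R3=(0,0,1,8) value=9
Op 11: inc R0 by 2 -> R0=(6,0,1,6) value=13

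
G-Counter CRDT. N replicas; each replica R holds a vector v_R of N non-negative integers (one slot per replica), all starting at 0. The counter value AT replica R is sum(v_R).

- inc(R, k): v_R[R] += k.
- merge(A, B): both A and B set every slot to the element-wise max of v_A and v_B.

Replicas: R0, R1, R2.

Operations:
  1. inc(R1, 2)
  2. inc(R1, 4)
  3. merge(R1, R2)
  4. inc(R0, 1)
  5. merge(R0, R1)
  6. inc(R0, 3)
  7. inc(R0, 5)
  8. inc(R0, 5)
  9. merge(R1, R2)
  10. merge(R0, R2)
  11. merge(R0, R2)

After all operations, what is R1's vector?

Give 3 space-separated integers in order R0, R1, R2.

Answer: 1 6 0

Derivation:
Op 1: inc R1 by 2 -> R1=(0,2,0) value=2
Op 2: inc R1 by 4 -> R1=(0,6,0) value=6
Op 3: merge R1<->R2 -> R1=(0,6,0) R2=(0,6,0)
Op 4: inc R0 by 1 -> R0=(1,0,0) value=1
Op 5: merge R0<->R1 -> R0=(1,6,0) R1=(1,6,0)
Op 6: inc R0 by 3 -> R0=(4,6,0) value=10
Op 7: inc R0 by 5 -> R0=(9,6,0) value=15
Op 8: inc R0 by 5 -> R0=(14,6,0) value=20
Op 9: merge R1<->R2 -> R1=(1,6,0) R2=(1,6,0)
Op 10: merge R0<->R2 -> R0=(14,6,0) R2=(14,6,0)
Op 11: merge R0<->R2 -> R0=(14,6,0) R2=(14,6,0)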